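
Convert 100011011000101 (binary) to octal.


Group into 3-bit groups: 100011011000101
  100 = 4
  011 = 3
  011 = 3
  000 = 0
  101 = 5
= 0o43305


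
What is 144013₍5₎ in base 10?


Positional values (base 5):
  3 × 5^0 = 3 × 1 = 3
  1 × 5^1 = 1 × 5 = 5
  0 × 5^2 = 0 × 25 = 0
  4 × 5^3 = 4 × 125 = 500
  4 × 5^4 = 4 × 625 = 2500
  1 × 5^5 = 1 × 3125 = 3125
Sum = 3 + 5 + 0 + 500 + 2500 + 3125
= 6133


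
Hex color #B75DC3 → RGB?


Hex: #B75DC3
R = B7₁₆ = 183
G = 5D₁₆ = 93
B = C3₁₆ = 195
= RGB(183, 93, 195)


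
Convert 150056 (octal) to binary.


Each octal digit → 3 binary bits:
  1 = 001
  5 = 101
  0 = 000
  0 = 000
  5 = 101
  6 = 110
Concatenate: 001 101 000 000 101 110
= 001101000000101110


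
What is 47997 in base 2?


Divide by 2 repeatedly:
47997 ÷ 2 = 23998 remainder 1
23998 ÷ 2 = 11999 remainder 0
11999 ÷ 2 = 5999 remainder 1
5999 ÷ 2 = 2999 remainder 1
2999 ÷ 2 = 1499 remainder 1
1499 ÷ 2 = 749 remainder 1
749 ÷ 2 = 374 remainder 1
374 ÷ 2 = 187 remainder 0
187 ÷ 2 = 93 remainder 1
93 ÷ 2 = 46 remainder 1
46 ÷ 2 = 23 remainder 0
23 ÷ 2 = 11 remainder 1
11 ÷ 2 = 5 remainder 1
5 ÷ 2 = 2 remainder 1
2 ÷ 2 = 1 remainder 0
1 ÷ 2 = 0 remainder 1
Reading remainders bottom-up:
= 1011101101111101


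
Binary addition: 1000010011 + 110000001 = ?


Align and add column by column (LSB to MSB, carry propagating):
  01000010011
+ 00110000001
  -----------
  col 0: 1 + 1 + 0 (carry in) = 2 → bit 0, carry out 1
  col 1: 1 + 0 + 1 (carry in) = 2 → bit 0, carry out 1
  col 2: 0 + 0 + 1 (carry in) = 1 → bit 1, carry out 0
  col 3: 0 + 0 + 0 (carry in) = 0 → bit 0, carry out 0
  col 4: 1 + 0 + 0 (carry in) = 1 → bit 1, carry out 0
  col 5: 0 + 0 + 0 (carry in) = 0 → bit 0, carry out 0
  col 6: 0 + 0 + 0 (carry in) = 0 → bit 0, carry out 0
  col 7: 0 + 1 + 0 (carry in) = 1 → bit 1, carry out 0
  col 8: 0 + 1 + 0 (carry in) = 1 → bit 1, carry out 0
  col 9: 1 + 0 + 0 (carry in) = 1 → bit 1, carry out 0
  col 10: 0 + 0 + 0 (carry in) = 0 → bit 0, carry out 0
Reading bits MSB→LSB: 01110010100
Strip leading zeros: 1110010100
= 1110010100


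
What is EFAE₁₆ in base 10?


Positional values:
Position 0: E × 16^0 = 14 × 1 = 14
Position 1: A × 16^1 = 10 × 16 = 160
Position 2: F × 16^2 = 15 × 256 = 3840
Position 3: E × 16^3 = 14 × 4096 = 57344
Sum = 14 + 160 + 3840 + 57344
= 61358


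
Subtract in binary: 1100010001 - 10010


Align and subtract column by column (LSB to MSB, borrowing when needed):
  1100010001
- 0000010010
  ----------
  col 0: (1 - 0 borrow-in) - 0 → 1 - 0 = 1, borrow out 0
  col 1: (0 - 0 borrow-in) - 1 → borrow from next column: (0+2) - 1 = 1, borrow out 1
  col 2: (0 - 1 borrow-in) - 0 → borrow from next column: (-1+2) - 0 = 1, borrow out 1
  col 3: (0 - 1 borrow-in) - 0 → borrow from next column: (-1+2) - 0 = 1, borrow out 1
  col 4: (1 - 1 borrow-in) - 1 → borrow from next column: (0+2) - 1 = 1, borrow out 1
  col 5: (0 - 1 borrow-in) - 0 → borrow from next column: (-1+2) - 0 = 1, borrow out 1
  col 6: (0 - 1 borrow-in) - 0 → borrow from next column: (-1+2) - 0 = 1, borrow out 1
  col 7: (0 - 1 borrow-in) - 0 → borrow from next column: (-1+2) - 0 = 1, borrow out 1
  col 8: (1 - 1 borrow-in) - 0 → 0 - 0 = 0, borrow out 0
  col 9: (1 - 0 borrow-in) - 0 → 1 - 0 = 1, borrow out 0
Reading bits MSB→LSB: 1011111111
Strip leading zeros: 1011111111
= 1011111111


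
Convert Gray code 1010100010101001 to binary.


Gray code: 1010100010101001
MSB stays the same: 1
Each subsequent bit = prev_binary XOR current_gray:
  B[1] = 1 XOR 0 = 1
  B[2] = 1 XOR 1 = 0
  B[3] = 0 XOR 0 = 0
  B[4] = 0 XOR 1 = 1
  B[5] = 1 XOR 0 = 1
  B[6] = 1 XOR 0 = 1
  B[7] = 1 XOR 0 = 1
  B[8] = 1 XOR 1 = 0
  B[9] = 0 XOR 0 = 0
  B[10] = 0 XOR 1 = 1
  B[11] = 1 XOR 0 = 1
  B[12] = 1 XOR 1 = 0
  B[13] = 0 XOR 0 = 0
  B[14] = 0 XOR 0 = 0
  B[15] = 0 XOR 1 = 1
= 1100111100110001 (53041 decimal)


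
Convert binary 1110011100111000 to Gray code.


Binary: 1110011100111000
Gray code: G = B XOR (B >> 1)
B >> 1 = 0111001110011100
1110011100111000 XOR 0111001110011100:
  1 XOR 0 = 1
  1 XOR 1 = 0
  1 XOR 1 = 0
  0 XOR 1 = 1
  0 XOR 0 = 0
  1 XOR 0 = 1
  1 XOR 1 = 0
  1 XOR 1 = 0
  0 XOR 1 = 1
  0 XOR 0 = 0
  1 XOR 0 = 1
  1 XOR 1 = 0
  1 XOR 1 = 0
  0 XOR 1 = 1
  0 XOR 0 = 0
  0 XOR 0 = 0
= 1001010010100100


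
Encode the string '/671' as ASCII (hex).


String: '/671'  (4 characters)
Per-character ASCII lookup:
  '/': special character: '/' = 47 → 0x2F
  '6': digits start at 48: '6' = 48 + 6 = 54 → 0x36
  '7': digits start at 48: '7' = 48 + 7 = 55 → 0x37
  '1': digits start at 48: '1' = 48 + 1 = 49 → 0x31
= 0x2F 0x36 0x37 0x31


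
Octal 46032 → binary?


Each octal digit → 3 binary bits:
  4 = 100
  6 = 110
  0 = 000
  3 = 011
  2 = 010
Concatenate: 100 110 000 011 010
= 100110000011010


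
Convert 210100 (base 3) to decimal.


Positional values (base 3):
  0 × 3^0 = 0 × 1 = 0
  0 × 3^1 = 0 × 3 = 0
  1 × 3^2 = 1 × 9 = 9
  0 × 3^3 = 0 × 27 = 0
  1 × 3^4 = 1 × 81 = 81
  2 × 3^5 = 2 × 243 = 486
Sum = 0 + 0 + 9 + 0 + 81 + 486
= 576


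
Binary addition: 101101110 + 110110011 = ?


Align and add column by column (LSB to MSB, carry propagating):
  0101101110
+ 0110110011
  ----------
  col 0: 0 + 1 + 0 (carry in) = 1 → bit 1, carry out 0
  col 1: 1 + 1 + 0 (carry in) = 2 → bit 0, carry out 1
  col 2: 1 + 0 + 1 (carry in) = 2 → bit 0, carry out 1
  col 3: 1 + 0 + 1 (carry in) = 2 → bit 0, carry out 1
  col 4: 0 + 1 + 1 (carry in) = 2 → bit 0, carry out 1
  col 5: 1 + 1 + 1 (carry in) = 3 → bit 1, carry out 1
  col 6: 1 + 0 + 1 (carry in) = 2 → bit 0, carry out 1
  col 7: 0 + 1 + 1 (carry in) = 2 → bit 0, carry out 1
  col 8: 1 + 1 + 1 (carry in) = 3 → bit 1, carry out 1
  col 9: 0 + 0 + 1 (carry in) = 1 → bit 1, carry out 0
Reading bits MSB→LSB: 1100100001
Strip leading zeros: 1100100001
= 1100100001


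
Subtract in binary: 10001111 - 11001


Align and subtract column by column (LSB to MSB, borrowing when needed):
  10001111
- 00011001
  --------
  col 0: (1 - 0 borrow-in) - 1 → 1 - 1 = 0, borrow out 0
  col 1: (1 - 0 borrow-in) - 0 → 1 - 0 = 1, borrow out 0
  col 2: (1 - 0 borrow-in) - 0 → 1 - 0 = 1, borrow out 0
  col 3: (1 - 0 borrow-in) - 1 → 1 - 1 = 0, borrow out 0
  col 4: (0 - 0 borrow-in) - 1 → borrow from next column: (0+2) - 1 = 1, borrow out 1
  col 5: (0 - 1 borrow-in) - 0 → borrow from next column: (-1+2) - 0 = 1, borrow out 1
  col 6: (0 - 1 borrow-in) - 0 → borrow from next column: (-1+2) - 0 = 1, borrow out 1
  col 7: (1 - 1 borrow-in) - 0 → 0 - 0 = 0, borrow out 0
Reading bits MSB→LSB: 01110110
Strip leading zeros: 1110110
= 1110110


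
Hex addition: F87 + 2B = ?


Align and add column by column (LSB to MSB, each column mod 16 with carry):
  0F87
+ 002B
  ----
  col 0: 7(7) + B(11) + 0 (carry in) = 18 → 2(2), carry out 1
  col 1: 8(8) + 2(2) + 1 (carry in) = 11 → B(11), carry out 0
  col 2: F(15) + 0(0) + 0 (carry in) = 15 → F(15), carry out 0
  col 3: 0(0) + 0(0) + 0 (carry in) = 0 → 0(0), carry out 0
Reading digits MSB→LSB: 0FB2
Strip leading zeros: FB2
= 0xFB2


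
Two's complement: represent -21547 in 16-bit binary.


Original: 0101010000101011
Step 1 - Invert all bits: 1010101111010100
Step 2 - Add 1: 1010101111010100 + 1
= 1010101111010101 (represents -21547)


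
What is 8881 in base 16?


Divide by 16 repeatedly:
8881 ÷ 16 = 555 remainder 1 (1)
555 ÷ 16 = 34 remainder 11 (B)
34 ÷ 16 = 2 remainder 2 (2)
2 ÷ 16 = 0 remainder 2 (2)
Reading remainders bottom-up:
= 0x22B1


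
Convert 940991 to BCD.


Each digit → 4-bit binary:
  9 → 1001
  4 → 0100
  0 → 0000
  9 → 1001
  9 → 1001
  1 → 0001
= 1001 0100 0000 1001 1001 0001


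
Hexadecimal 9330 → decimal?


Positional values:
Position 0: 0 × 16^0 = 0 × 1 = 0
Position 1: 3 × 16^1 = 3 × 16 = 48
Position 2: 3 × 16^2 = 3 × 256 = 768
Position 3: 9 × 16^3 = 9 × 4096 = 36864
Sum = 0 + 48 + 768 + 36864
= 37680


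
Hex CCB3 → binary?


Each hex digit → 4 binary bits:
  C = 1100
  C = 1100
  B = 1011
  3 = 0011
Concatenate: 1100 1100 1011 0011
= 1100110010110011


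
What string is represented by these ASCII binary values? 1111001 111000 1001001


Codes (binary): 1111001 111000 1001001
Per-code ASCII lookup:
  1111001 = 121  (range 97-122: lowercase, 121 - 97 = 24) → 'y'
  111000 = 56  (range 48-57: digits, 56 - 48 = 8) → '8'
  1001001 = 73  (range 65-90: uppercase, 73 - 65 = 8) → 'I'
= 'y8I'


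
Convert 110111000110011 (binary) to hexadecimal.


Group into 4-bit nibbles: 0110111000110011
  0110 = 6
  1110 = E
  0011 = 3
  0011 = 3
= 0x6E33


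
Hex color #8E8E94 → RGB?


Hex: #8E8E94
R = 8E₁₆ = 142
G = 8E₁₆ = 142
B = 94₁₆ = 148
= RGB(142, 142, 148)


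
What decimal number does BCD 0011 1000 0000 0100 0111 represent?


Each 4-bit group → digit:
  0011 → 3
  1000 → 8
  0000 → 0
  0100 → 4
  0111 → 7
= 38047


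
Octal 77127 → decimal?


Positional values:
Position 0: 7 × 8^0 = 7
Position 1: 2 × 8^1 = 16
Position 2: 1 × 8^2 = 64
Position 3: 7 × 8^3 = 3584
Position 4: 7 × 8^4 = 28672
Sum = 7 + 16 + 64 + 3584 + 28672
= 32343


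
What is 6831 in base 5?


Divide by 5 repeatedly:
6831 ÷ 5 = 1366 remainder 1
1366 ÷ 5 = 273 remainder 1
273 ÷ 5 = 54 remainder 3
54 ÷ 5 = 10 remainder 4
10 ÷ 5 = 2 remainder 0
2 ÷ 5 = 0 remainder 2
Reading remainders bottom-up:
= 204311


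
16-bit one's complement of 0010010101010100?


Original: 0010010101010100
Invert all bits:
  bit 0: 0 → 1
  bit 1: 0 → 1
  bit 2: 1 → 0
  bit 3: 0 → 1
  bit 4: 0 → 1
  bit 5: 1 → 0
  bit 6: 0 → 1
  bit 7: 1 → 0
  bit 8: 0 → 1
  bit 9: 1 → 0
  bit 10: 0 → 1
  bit 11: 1 → 0
  bit 12: 0 → 1
  bit 13: 1 → 0
  bit 14: 0 → 1
  bit 15: 0 → 1
= 1101101010101011


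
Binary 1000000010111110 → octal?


Group into 3-bit groups: 001000000010111110
  001 = 1
  000 = 0
  000 = 0
  010 = 2
  111 = 7
  110 = 6
= 0o100276


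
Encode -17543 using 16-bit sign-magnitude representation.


Sign bit: 1 (negative)
Magnitude: 17543 = 100010010000111
= 1100010010000111


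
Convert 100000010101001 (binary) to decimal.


Positional values:
Bit 0: 1 × 2^0 = 1
Bit 3: 1 × 2^3 = 8
Bit 5: 1 × 2^5 = 32
Bit 7: 1 × 2^7 = 128
Bit 14: 1 × 2^14 = 16384
Sum = 1 + 8 + 32 + 128 + 16384
= 16553


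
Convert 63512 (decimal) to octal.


Divide by 8 repeatedly:
63512 ÷ 8 = 7939 remainder 0
7939 ÷ 8 = 992 remainder 3
992 ÷ 8 = 124 remainder 0
124 ÷ 8 = 15 remainder 4
15 ÷ 8 = 1 remainder 7
1 ÷ 8 = 0 remainder 1
Reading remainders bottom-up:
= 0o174030


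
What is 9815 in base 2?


Divide by 2 repeatedly:
9815 ÷ 2 = 4907 remainder 1
4907 ÷ 2 = 2453 remainder 1
2453 ÷ 2 = 1226 remainder 1
1226 ÷ 2 = 613 remainder 0
613 ÷ 2 = 306 remainder 1
306 ÷ 2 = 153 remainder 0
153 ÷ 2 = 76 remainder 1
76 ÷ 2 = 38 remainder 0
38 ÷ 2 = 19 remainder 0
19 ÷ 2 = 9 remainder 1
9 ÷ 2 = 4 remainder 1
4 ÷ 2 = 2 remainder 0
2 ÷ 2 = 1 remainder 0
1 ÷ 2 = 0 remainder 1
Reading remainders bottom-up:
= 10011001010111


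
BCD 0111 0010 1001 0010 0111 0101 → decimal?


Each 4-bit group → digit:
  0111 → 7
  0010 → 2
  1001 → 9
  0010 → 2
  0111 → 7
  0101 → 5
= 729275


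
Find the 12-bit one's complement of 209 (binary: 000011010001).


Original: 000011010001
Invert all bits:
  bit 0: 0 → 1
  bit 1: 0 → 1
  bit 2: 0 → 1
  bit 3: 0 → 1
  bit 4: 1 → 0
  bit 5: 1 → 0
  bit 6: 0 → 1
  bit 7: 1 → 0
  bit 8: 0 → 1
  bit 9: 0 → 1
  bit 10: 0 → 1
  bit 11: 1 → 0
= 111100101110


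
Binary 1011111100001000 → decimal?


Positional values:
Bit 3: 1 × 2^3 = 8
Bit 8: 1 × 2^8 = 256
Bit 9: 1 × 2^9 = 512
Bit 10: 1 × 2^10 = 1024
Bit 11: 1 × 2^11 = 2048
Bit 12: 1 × 2^12 = 4096
Bit 13: 1 × 2^13 = 8192
Bit 15: 1 × 2^15 = 32768
Sum = 8 + 256 + 512 + 1024 + 2048 + 4096 + 8192 + 32768
= 48904


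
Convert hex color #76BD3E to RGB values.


Hex: #76BD3E
R = 76₁₆ = 118
G = BD₁₆ = 189
B = 3E₁₆ = 62
= RGB(118, 189, 62)


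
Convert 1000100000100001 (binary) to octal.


Group into 3-bit groups: 001000100000100001
  001 = 1
  000 = 0
  100 = 4
  000 = 0
  100 = 4
  001 = 1
= 0o104041


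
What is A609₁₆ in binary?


Each hex digit → 4 binary bits:
  A = 1010
  6 = 0110
  0 = 0000
  9 = 1001
Concatenate: 1010 0110 0000 1001
= 1010011000001001


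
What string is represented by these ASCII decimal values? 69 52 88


Codes (decimal): 69 52 88
Per-code ASCII lookup:
  69  (range 65-90: uppercase, 69 - 65 = 4) → 'E'
  52  (range 48-57: digits, 52 - 48 = 4) → '4'
  88  (range 65-90: uppercase, 88 - 65 = 23) → 'X'
= 'E4X'


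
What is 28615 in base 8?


Divide by 8 repeatedly:
28615 ÷ 8 = 3576 remainder 7
3576 ÷ 8 = 447 remainder 0
447 ÷ 8 = 55 remainder 7
55 ÷ 8 = 6 remainder 7
6 ÷ 8 = 0 remainder 6
Reading remainders bottom-up:
= 0o67707


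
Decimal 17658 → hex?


Divide by 16 repeatedly:
17658 ÷ 16 = 1103 remainder 10 (A)
1103 ÷ 16 = 68 remainder 15 (F)
68 ÷ 16 = 4 remainder 4 (4)
4 ÷ 16 = 0 remainder 4 (4)
Reading remainders bottom-up:
= 0x44FA


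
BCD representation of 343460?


Each digit → 4-bit binary:
  3 → 0011
  4 → 0100
  3 → 0011
  4 → 0100
  6 → 0110
  0 → 0000
= 0011 0100 0011 0100 0110 0000


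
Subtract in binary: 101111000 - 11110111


Align and subtract column by column (LSB to MSB, borrowing when needed):
  101111000
- 011110111
  ---------
  col 0: (0 - 0 borrow-in) - 1 → borrow from next column: (0+2) - 1 = 1, borrow out 1
  col 1: (0 - 1 borrow-in) - 1 → borrow from next column: (-1+2) - 1 = 0, borrow out 1
  col 2: (0 - 1 borrow-in) - 1 → borrow from next column: (-1+2) - 1 = 0, borrow out 1
  col 3: (1 - 1 borrow-in) - 0 → 0 - 0 = 0, borrow out 0
  col 4: (1 - 0 borrow-in) - 1 → 1 - 1 = 0, borrow out 0
  col 5: (1 - 0 borrow-in) - 1 → 1 - 1 = 0, borrow out 0
  col 6: (1 - 0 borrow-in) - 1 → 1 - 1 = 0, borrow out 0
  col 7: (0 - 0 borrow-in) - 1 → borrow from next column: (0+2) - 1 = 1, borrow out 1
  col 8: (1 - 1 borrow-in) - 0 → 0 - 0 = 0, borrow out 0
Reading bits MSB→LSB: 010000001
Strip leading zeros: 10000001
= 10000001


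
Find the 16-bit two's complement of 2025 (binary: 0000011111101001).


Original: 0000011111101001
Step 1 - Invert all bits: 1111100000010110
Step 2 - Add 1: 1111100000010110 + 1
= 1111100000010111 (represents -2025)


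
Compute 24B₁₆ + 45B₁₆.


Align and add column by column (LSB to MSB, each column mod 16 with carry):
  024B
+ 045B
  ----
  col 0: B(11) + B(11) + 0 (carry in) = 22 → 6(6), carry out 1
  col 1: 4(4) + 5(5) + 1 (carry in) = 10 → A(10), carry out 0
  col 2: 2(2) + 4(4) + 0 (carry in) = 6 → 6(6), carry out 0
  col 3: 0(0) + 0(0) + 0 (carry in) = 0 → 0(0), carry out 0
Reading digits MSB→LSB: 06A6
Strip leading zeros: 6A6
= 0x6A6


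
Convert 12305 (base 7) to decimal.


Positional values (base 7):
  5 × 7^0 = 5 × 1 = 5
  0 × 7^1 = 0 × 7 = 0
  3 × 7^2 = 3 × 49 = 147
  2 × 7^3 = 2 × 343 = 686
  1 × 7^4 = 1 × 2401 = 2401
Sum = 5 + 0 + 147 + 686 + 2401
= 3239


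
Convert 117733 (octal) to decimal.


Positional values:
Position 0: 3 × 8^0 = 3
Position 1: 3 × 8^1 = 24
Position 2: 7 × 8^2 = 448
Position 3: 7 × 8^3 = 3584
Position 4: 1 × 8^4 = 4096
Position 5: 1 × 8^5 = 32768
Sum = 3 + 24 + 448 + 3584 + 4096 + 32768
= 40923


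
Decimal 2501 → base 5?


Divide by 5 repeatedly:
2501 ÷ 5 = 500 remainder 1
500 ÷ 5 = 100 remainder 0
100 ÷ 5 = 20 remainder 0
20 ÷ 5 = 4 remainder 0
4 ÷ 5 = 0 remainder 4
Reading remainders bottom-up:
= 40001


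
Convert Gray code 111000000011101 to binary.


Gray code: 111000000011101
MSB stays the same: 1
Each subsequent bit = prev_binary XOR current_gray:
  B[1] = 1 XOR 1 = 0
  B[2] = 0 XOR 1 = 1
  B[3] = 1 XOR 0 = 1
  B[4] = 1 XOR 0 = 1
  B[5] = 1 XOR 0 = 1
  B[6] = 1 XOR 0 = 1
  B[7] = 1 XOR 0 = 1
  B[8] = 1 XOR 0 = 1
  B[9] = 1 XOR 0 = 1
  B[10] = 1 XOR 1 = 0
  B[11] = 0 XOR 1 = 1
  B[12] = 1 XOR 1 = 0
  B[13] = 0 XOR 0 = 0
  B[14] = 0 XOR 1 = 1
= 101111111101001 (24553 decimal)


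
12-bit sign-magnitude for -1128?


Sign bit: 1 (negative)
Magnitude: 1128 = 10001101000
= 110001101000


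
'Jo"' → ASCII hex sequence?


String: 'Jo"'  (3 characters)
Per-character ASCII lookup:
  'J': uppercase starts at 65: 'J' = 65 + 9 = 74 → 0x4A
  'o': lowercase starts at 97: 'o' = 97 + 14 = 111 → 0x6F
  '"': special character: '"' = 34 → 0x22
= 0x4A 0x6F 0x22


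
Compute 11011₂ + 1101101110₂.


Align and add column by column (LSB to MSB, carry propagating):
  00000011011
+ 01101101110
  -----------
  col 0: 1 + 0 + 0 (carry in) = 1 → bit 1, carry out 0
  col 1: 1 + 1 + 0 (carry in) = 2 → bit 0, carry out 1
  col 2: 0 + 1 + 1 (carry in) = 2 → bit 0, carry out 1
  col 3: 1 + 1 + 1 (carry in) = 3 → bit 1, carry out 1
  col 4: 1 + 0 + 1 (carry in) = 2 → bit 0, carry out 1
  col 5: 0 + 1 + 1 (carry in) = 2 → bit 0, carry out 1
  col 6: 0 + 1 + 1 (carry in) = 2 → bit 0, carry out 1
  col 7: 0 + 0 + 1 (carry in) = 1 → bit 1, carry out 0
  col 8: 0 + 1 + 0 (carry in) = 1 → bit 1, carry out 0
  col 9: 0 + 1 + 0 (carry in) = 1 → bit 1, carry out 0
  col 10: 0 + 0 + 0 (carry in) = 0 → bit 0, carry out 0
Reading bits MSB→LSB: 01110001001
Strip leading zeros: 1110001001
= 1110001001


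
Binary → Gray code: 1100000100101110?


Binary: 1100000100101110
Gray code: G = B XOR (B >> 1)
B >> 1 = 0110000010010111
1100000100101110 XOR 0110000010010111:
  1 XOR 0 = 1
  1 XOR 1 = 0
  0 XOR 1 = 1
  0 XOR 0 = 0
  0 XOR 0 = 0
  0 XOR 0 = 0
  0 XOR 0 = 0
  1 XOR 0 = 1
  0 XOR 1 = 1
  0 XOR 0 = 0
  1 XOR 0 = 1
  0 XOR 1 = 1
  1 XOR 0 = 1
  1 XOR 1 = 0
  1 XOR 1 = 0
  0 XOR 1 = 1
= 1010000110111001


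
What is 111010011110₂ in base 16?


Group into 4-bit nibbles: 111010011110
  1110 = E
  1001 = 9
  1110 = E
= 0xE9E


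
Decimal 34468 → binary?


Divide by 2 repeatedly:
34468 ÷ 2 = 17234 remainder 0
17234 ÷ 2 = 8617 remainder 0
8617 ÷ 2 = 4308 remainder 1
4308 ÷ 2 = 2154 remainder 0
2154 ÷ 2 = 1077 remainder 0
1077 ÷ 2 = 538 remainder 1
538 ÷ 2 = 269 remainder 0
269 ÷ 2 = 134 remainder 1
134 ÷ 2 = 67 remainder 0
67 ÷ 2 = 33 remainder 1
33 ÷ 2 = 16 remainder 1
16 ÷ 2 = 8 remainder 0
8 ÷ 2 = 4 remainder 0
4 ÷ 2 = 2 remainder 0
2 ÷ 2 = 1 remainder 0
1 ÷ 2 = 0 remainder 1
Reading remainders bottom-up:
= 1000011010100100


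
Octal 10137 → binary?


Each octal digit → 3 binary bits:
  1 = 001
  0 = 000
  1 = 001
  3 = 011
  7 = 111
Concatenate: 001 000 001 011 111
= 001000001011111


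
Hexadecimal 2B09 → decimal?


Positional values:
Position 0: 9 × 16^0 = 9 × 1 = 9
Position 1: 0 × 16^1 = 0 × 16 = 0
Position 2: B × 16^2 = 11 × 256 = 2816
Position 3: 2 × 16^3 = 2 × 4096 = 8192
Sum = 9 + 0 + 2816 + 8192
= 11017


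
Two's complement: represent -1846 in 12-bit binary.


Original: 011100110110
Step 1 - Invert all bits: 100011001001
Step 2 - Add 1: 100011001001 + 1
= 100011001010 (represents -1846)


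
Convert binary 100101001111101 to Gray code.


Binary: 100101001111101
Gray code: G = B XOR (B >> 1)
B >> 1 = 010010100111110
100101001111101 XOR 010010100111110:
  1 XOR 0 = 1
  0 XOR 1 = 1
  0 XOR 0 = 0
  1 XOR 0 = 1
  0 XOR 1 = 1
  1 XOR 0 = 1
  0 XOR 1 = 1
  0 XOR 0 = 0
  1 XOR 0 = 1
  1 XOR 1 = 0
  1 XOR 1 = 0
  1 XOR 1 = 0
  1 XOR 1 = 0
  0 XOR 1 = 1
  1 XOR 0 = 1
= 110111101000011


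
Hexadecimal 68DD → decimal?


Positional values:
Position 0: D × 16^0 = 13 × 1 = 13
Position 1: D × 16^1 = 13 × 16 = 208
Position 2: 8 × 16^2 = 8 × 256 = 2048
Position 3: 6 × 16^3 = 6 × 4096 = 24576
Sum = 13 + 208 + 2048 + 24576
= 26845


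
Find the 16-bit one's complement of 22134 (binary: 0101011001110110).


Original: 0101011001110110
Invert all bits:
  bit 0: 0 → 1
  bit 1: 1 → 0
  bit 2: 0 → 1
  bit 3: 1 → 0
  bit 4: 0 → 1
  bit 5: 1 → 0
  bit 6: 1 → 0
  bit 7: 0 → 1
  bit 8: 0 → 1
  bit 9: 1 → 0
  bit 10: 1 → 0
  bit 11: 1 → 0
  bit 12: 0 → 1
  bit 13: 1 → 0
  bit 14: 1 → 0
  bit 15: 0 → 1
= 1010100110001001


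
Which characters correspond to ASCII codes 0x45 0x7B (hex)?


Codes (hex): 0x45 0x7B
Per-code ASCII lookup:
  0x45 = 69  (range 65-90: uppercase, 69 - 65 = 4) → 'E'
  0x7B = 123  (special character) → '{'
= 'E{'


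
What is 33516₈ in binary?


Each octal digit → 3 binary bits:
  3 = 011
  3 = 011
  5 = 101
  1 = 001
  6 = 110
Concatenate: 011 011 101 001 110
= 011011101001110


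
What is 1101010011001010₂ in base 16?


Group into 4-bit nibbles: 1101010011001010
  1101 = D
  0100 = 4
  1100 = C
  1010 = A
= 0xD4CA


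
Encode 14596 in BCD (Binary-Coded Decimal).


Each digit → 4-bit binary:
  1 → 0001
  4 → 0100
  5 → 0101
  9 → 1001
  6 → 0110
= 0001 0100 0101 1001 0110


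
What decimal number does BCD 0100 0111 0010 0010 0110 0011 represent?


Each 4-bit group → digit:
  0100 → 4
  0111 → 7
  0010 → 2
  0010 → 2
  0110 → 6
  0011 → 3
= 472263


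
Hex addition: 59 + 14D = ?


Align and add column by column (LSB to MSB, each column mod 16 with carry):
  0059
+ 014D
  ----
  col 0: 9(9) + D(13) + 0 (carry in) = 22 → 6(6), carry out 1
  col 1: 5(5) + 4(4) + 1 (carry in) = 10 → A(10), carry out 0
  col 2: 0(0) + 1(1) + 0 (carry in) = 1 → 1(1), carry out 0
  col 3: 0(0) + 0(0) + 0 (carry in) = 0 → 0(0), carry out 0
Reading digits MSB→LSB: 01A6
Strip leading zeros: 1A6
= 0x1A6


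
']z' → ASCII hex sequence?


String: ']z'  (2 characters)
Per-character ASCII lookup:
  ']': special character: ']' = 93 → 0x5D
  'z': lowercase starts at 97: 'z' = 97 + 25 = 122 → 0x7A
= 0x5D 0x7A


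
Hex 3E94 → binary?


Each hex digit → 4 binary bits:
  3 = 0011
  E = 1110
  9 = 1001
  4 = 0100
Concatenate: 0011 1110 1001 0100
= 0011111010010100


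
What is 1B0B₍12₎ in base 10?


Positional values (base 12):
  B × 12^0 = 11 × 1 = 11
  0 × 12^1 = 0 × 12 = 0
  B × 12^2 = 11 × 144 = 1584
  1 × 12^3 = 1 × 1728 = 1728
Sum = 11 + 0 + 1584 + 1728
= 3323


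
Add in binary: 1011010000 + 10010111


Align and add column by column (LSB to MSB, carry propagating):
  01011010000
+ 00010010111
  -----------
  col 0: 0 + 1 + 0 (carry in) = 1 → bit 1, carry out 0
  col 1: 0 + 1 + 0 (carry in) = 1 → bit 1, carry out 0
  col 2: 0 + 1 + 0 (carry in) = 1 → bit 1, carry out 0
  col 3: 0 + 0 + 0 (carry in) = 0 → bit 0, carry out 0
  col 4: 1 + 1 + 0 (carry in) = 2 → bit 0, carry out 1
  col 5: 0 + 0 + 1 (carry in) = 1 → bit 1, carry out 0
  col 6: 1 + 0 + 0 (carry in) = 1 → bit 1, carry out 0
  col 7: 1 + 1 + 0 (carry in) = 2 → bit 0, carry out 1
  col 8: 0 + 0 + 1 (carry in) = 1 → bit 1, carry out 0
  col 9: 1 + 0 + 0 (carry in) = 1 → bit 1, carry out 0
  col 10: 0 + 0 + 0 (carry in) = 0 → bit 0, carry out 0
Reading bits MSB→LSB: 01101100111
Strip leading zeros: 1101100111
= 1101100111


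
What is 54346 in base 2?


Divide by 2 repeatedly:
54346 ÷ 2 = 27173 remainder 0
27173 ÷ 2 = 13586 remainder 1
13586 ÷ 2 = 6793 remainder 0
6793 ÷ 2 = 3396 remainder 1
3396 ÷ 2 = 1698 remainder 0
1698 ÷ 2 = 849 remainder 0
849 ÷ 2 = 424 remainder 1
424 ÷ 2 = 212 remainder 0
212 ÷ 2 = 106 remainder 0
106 ÷ 2 = 53 remainder 0
53 ÷ 2 = 26 remainder 1
26 ÷ 2 = 13 remainder 0
13 ÷ 2 = 6 remainder 1
6 ÷ 2 = 3 remainder 0
3 ÷ 2 = 1 remainder 1
1 ÷ 2 = 0 remainder 1
Reading remainders bottom-up:
= 1101010001001010


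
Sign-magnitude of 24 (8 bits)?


Sign bit: 0 (positive)
Magnitude: 24 = 0011000
= 00011000


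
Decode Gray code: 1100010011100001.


Gray code: 1100010011100001
MSB stays the same: 1
Each subsequent bit = prev_binary XOR current_gray:
  B[1] = 1 XOR 1 = 0
  B[2] = 0 XOR 0 = 0
  B[3] = 0 XOR 0 = 0
  B[4] = 0 XOR 0 = 0
  B[5] = 0 XOR 1 = 1
  B[6] = 1 XOR 0 = 1
  B[7] = 1 XOR 0 = 1
  B[8] = 1 XOR 1 = 0
  B[9] = 0 XOR 1 = 1
  B[10] = 1 XOR 1 = 0
  B[11] = 0 XOR 0 = 0
  B[12] = 0 XOR 0 = 0
  B[13] = 0 XOR 0 = 0
  B[14] = 0 XOR 0 = 0
  B[15] = 0 XOR 1 = 1
= 1000011101000001 (34625 decimal)


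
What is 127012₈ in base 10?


Positional values:
Position 0: 2 × 8^0 = 2
Position 1: 1 × 8^1 = 8
Position 2: 0 × 8^2 = 0
Position 3: 7 × 8^3 = 3584
Position 4: 2 × 8^4 = 8192
Position 5: 1 × 8^5 = 32768
Sum = 2 + 8 + 0 + 3584 + 8192 + 32768
= 44554


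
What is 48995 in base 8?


Divide by 8 repeatedly:
48995 ÷ 8 = 6124 remainder 3
6124 ÷ 8 = 765 remainder 4
765 ÷ 8 = 95 remainder 5
95 ÷ 8 = 11 remainder 7
11 ÷ 8 = 1 remainder 3
1 ÷ 8 = 0 remainder 1
Reading remainders bottom-up:
= 0o137543


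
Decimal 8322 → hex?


Divide by 16 repeatedly:
8322 ÷ 16 = 520 remainder 2 (2)
520 ÷ 16 = 32 remainder 8 (8)
32 ÷ 16 = 2 remainder 0 (0)
2 ÷ 16 = 0 remainder 2 (2)
Reading remainders bottom-up:
= 0x2082


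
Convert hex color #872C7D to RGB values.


Hex: #872C7D
R = 87₁₆ = 135
G = 2C₁₆ = 44
B = 7D₁₆ = 125
= RGB(135, 44, 125)


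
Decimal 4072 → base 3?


Divide by 3 repeatedly:
4072 ÷ 3 = 1357 remainder 1
1357 ÷ 3 = 452 remainder 1
452 ÷ 3 = 150 remainder 2
150 ÷ 3 = 50 remainder 0
50 ÷ 3 = 16 remainder 2
16 ÷ 3 = 5 remainder 1
5 ÷ 3 = 1 remainder 2
1 ÷ 3 = 0 remainder 1
Reading remainders bottom-up:
= 12120211


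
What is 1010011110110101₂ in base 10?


Positional values:
Bit 0: 1 × 2^0 = 1
Bit 2: 1 × 2^2 = 4
Bit 4: 1 × 2^4 = 16
Bit 5: 1 × 2^5 = 32
Bit 7: 1 × 2^7 = 128
Bit 8: 1 × 2^8 = 256
Bit 9: 1 × 2^9 = 512
Bit 10: 1 × 2^10 = 1024
Bit 13: 1 × 2^13 = 8192
Bit 15: 1 × 2^15 = 32768
Sum = 1 + 4 + 16 + 32 + 128 + 256 + 512 + 1024 + 8192 + 32768
= 42933


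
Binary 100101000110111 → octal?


Group into 3-bit groups: 100101000110111
  100 = 4
  101 = 5
  000 = 0
  110 = 6
  111 = 7
= 0o45067


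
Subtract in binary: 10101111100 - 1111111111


Align and subtract column by column (LSB to MSB, borrowing when needed):
  10101111100
- 01111111111
  -----------
  col 0: (0 - 0 borrow-in) - 1 → borrow from next column: (0+2) - 1 = 1, borrow out 1
  col 1: (0 - 1 borrow-in) - 1 → borrow from next column: (-1+2) - 1 = 0, borrow out 1
  col 2: (1 - 1 borrow-in) - 1 → borrow from next column: (0+2) - 1 = 1, borrow out 1
  col 3: (1 - 1 borrow-in) - 1 → borrow from next column: (0+2) - 1 = 1, borrow out 1
  col 4: (1 - 1 borrow-in) - 1 → borrow from next column: (0+2) - 1 = 1, borrow out 1
  col 5: (1 - 1 borrow-in) - 1 → borrow from next column: (0+2) - 1 = 1, borrow out 1
  col 6: (1 - 1 borrow-in) - 1 → borrow from next column: (0+2) - 1 = 1, borrow out 1
  col 7: (0 - 1 borrow-in) - 1 → borrow from next column: (-1+2) - 1 = 0, borrow out 1
  col 8: (1 - 1 borrow-in) - 1 → borrow from next column: (0+2) - 1 = 1, borrow out 1
  col 9: (0 - 1 borrow-in) - 1 → borrow from next column: (-1+2) - 1 = 0, borrow out 1
  col 10: (1 - 1 borrow-in) - 0 → 0 - 0 = 0, borrow out 0
Reading bits MSB→LSB: 00101111101
Strip leading zeros: 101111101
= 101111101


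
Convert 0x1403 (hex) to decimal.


Positional values:
Position 0: 3 × 16^0 = 3 × 1 = 3
Position 1: 0 × 16^1 = 0 × 16 = 0
Position 2: 4 × 16^2 = 4 × 256 = 1024
Position 3: 1 × 16^3 = 1 × 4096 = 4096
Sum = 3 + 0 + 1024 + 4096
= 5123


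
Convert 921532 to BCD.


Each digit → 4-bit binary:
  9 → 1001
  2 → 0010
  1 → 0001
  5 → 0101
  3 → 0011
  2 → 0010
= 1001 0010 0001 0101 0011 0010


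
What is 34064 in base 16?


Divide by 16 repeatedly:
34064 ÷ 16 = 2129 remainder 0 (0)
2129 ÷ 16 = 133 remainder 1 (1)
133 ÷ 16 = 8 remainder 5 (5)
8 ÷ 16 = 0 remainder 8 (8)
Reading remainders bottom-up:
= 0x8510


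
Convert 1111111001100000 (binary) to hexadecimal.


Group into 4-bit nibbles: 1111111001100000
  1111 = F
  1110 = E
  0110 = 6
  0000 = 0
= 0xFE60


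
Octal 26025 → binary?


Each octal digit → 3 binary bits:
  2 = 010
  6 = 110
  0 = 000
  2 = 010
  5 = 101
Concatenate: 010 110 000 010 101
= 010110000010101


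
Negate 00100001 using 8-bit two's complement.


Original: 00100001
Step 1 - Invert all bits: 11011110
Step 2 - Add 1: 11011110 + 1
= 11011111 (represents -33)


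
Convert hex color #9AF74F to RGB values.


Hex: #9AF74F
R = 9A₁₆ = 154
G = F7₁₆ = 247
B = 4F₁₆ = 79
= RGB(154, 247, 79)


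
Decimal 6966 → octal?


Divide by 8 repeatedly:
6966 ÷ 8 = 870 remainder 6
870 ÷ 8 = 108 remainder 6
108 ÷ 8 = 13 remainder 4
13 ÷ 8 = 1 remainder 5
1 ÷ 8 = 0 remainder 1
Reading remainders bottom-up:
= 0o15466


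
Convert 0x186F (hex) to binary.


Each hex digit → 4 binary bits:
  1 = 0001
  8 = 1000
  6 = 0110
  F = 1111
Concatenate: 0001 1000 0110 1111
= 0001100001101111


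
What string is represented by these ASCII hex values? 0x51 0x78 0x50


Codes (hex): 0x51 0x78 0x50
Per-code ASCII lookup:
  0x51 = 81  (range 65-90: uppercase, 81 - 65 = 16) → 'Q'
  0x78 = 120  (range 97-122: lowercase, 120 - 97 = 23) → 'x'
  0x50 = 80  (range 65-90: uppercase, 80 - 65 = 15) → 'P'
= 'QxP'


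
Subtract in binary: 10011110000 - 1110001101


Align and subtract column by column (LSB to MSB, borrowing when needed):
  10011110000
- 01110001101
  -----------
  col 0: (0 - 0 borrow-in) - 1 → borrow from next column: (0+2) - 1 = 1, borrow out 1
  col 1: (0 - 1 borrow-in) - 0 → borrow from next column: (-1+2) - 0 = 1, borrow out 1
  col 2: (0 - 1 borrow-in) - 1 → borrow from next column: (-1+2) - 1 = 0, borrow out 1
  col 3: (0 - 1 borrow-in) - 1 → borrow from next column: (-1+2) - 1 = 0, borrow out 1
  col 4: (1 - 1 borrow-in) - 0 → 0 - 0 = 0, borrow out 0
  col 5: (1 - 0 borrow-in) - 0 → 1 - 0 = 1, borrow out 0
  col 6: (1 - 0 borrow-in) - 0 → 1 - 0 = 1, borrow out 0
  col 7: (1 - 0 borrow-in) - 1 → 1 - 1 = 0, borrow out 0
  col 8: (0 - 0 borrow-in) - 1 → borrow from next column: (0+2) - 1 = 1, borrow out 1
  col 9: (0 - 1 borrow-in) - 1 → borrow from next column: (-1+2) - 1 = 0, borrow out 1
  col 10: (1 - 1 borrow-in) - 0 → 0 - 0 = 0, borrow out 0
Reading bits MSB→LSB: 00101100011
Strip leading zeros: 101100011
= 101100011


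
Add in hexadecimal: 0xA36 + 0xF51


Align and add column by column (LSB to MSB, each column mod 16 with carry):
  0A36
+ 0F51
  ----
  col 0: 6(6) + 1(1) + 0 (carry in) = 7 → 7(7), carry out 0
  col 1: 3(3) + 5(5) + 0 (carry in) = 8 → 8(8), carry out 0
  col 2: A(10) + F(15) + 0 (carry in) = 25 → 9(9), carry out 1
  col 3: 0(0) + 0(0) + 1 (carry in) = 1 → 1(1), carry out 0
Reading digits MSB→LSB: 1987
Strip leading zeros: 1987
= 0x1987


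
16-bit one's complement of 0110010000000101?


Original: 0110010000000101
Invert all bits:
  bit 0: 0 → 1
  bit 1: 1 → 0
  bit 2: 1 → 0
  bit 3: 0 → 1
  bit 4: 0 → 1
  bit 5: 1 → 0
  bit 6: 0 → 1
  bit 7: 0 → 1
  bit 8: 0 → 1
  bit 9: 0 → 1
  bit 10: 0 → 1
  bit 11: 0 → 1
  bit 12: 0 → 1
  bit 13: 1 → 0
  bit 14: 0 → 1
  bit 15: 1 → 0
= 1001101111111010


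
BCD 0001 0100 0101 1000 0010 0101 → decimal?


Each 4-bit group → digit:
  0001 → 1
  0100 → 4
  0101 → 5
  1000 → 8
  0010 → 2
  0101 → 5
= 145825


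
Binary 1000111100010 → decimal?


Positional values:
Bit 1: 1 × 2^1 = 2
Bit 5: 1 × 2^5 = 32
Bit 6: 1 × 2^6 = 64
Bit 7: 1 × 2^7 = 128
Bit 8: 1 × 2^8 = 256
Bit 12: 1 × 2^12 = 4096
Sum = 2 + 32 + 64 + 128 + 256 + 4096
= 4578


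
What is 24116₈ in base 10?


Positional values:
Position 0: 6 × 8^0 = 6
Position 1: 1 × 8^1 = 8
Position 2: 1 × 8^2 = 64
Position 3: 4 × 8^3 = 2048
Position 4: 2 × 8^4 = 8192
Sum = 6 + 8 + 64 + 2048 + 8192
= 10318


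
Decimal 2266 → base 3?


Divide by 3 repeatedly:
2266 ÷ 3 = 755 remainder 1
755 ÷ 3 = 251 remainder 2
251 ÷ 3 = 83 remainder 2
83 ÷ 3 = 27 remainder 2
27 ÷ 3 = 9 remainder 0
9 ÷ 3 = 3 remainder 0
3 ÷ 3 = 1 remainder 0
1 ÷ 3 = 0 remainder 1
Reading remainders bottom-up:
= 10002221


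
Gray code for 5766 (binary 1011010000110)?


Binary: 1011010000110
Gray code: G = B XOR (B >> 1)
B >> 1 = 0101101000011
1011010000110 XOR 0101101000011:
  1 XOR 0 = 1
  0 XOR 1 = 1
  1 XOR 0 = 1
  1 XOR 1 = 0
  0 XOR 1 = 1
  1 XOR 0 = 1
  0 XOR 1 = 1
  0 XOR 0 = 0
  0 XOR 0 = 0
  0 XOR 0 = 0
  1 XOR 0 = 1
  1 XOR 1 = 0
  0 XOR 1 = 1
= 1110111000101


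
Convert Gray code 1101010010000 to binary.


Gray code: 1101010010000
MSB stays the same: 1
Each subsequent bit = prev_binary XOR current_gray:
  B[1] = 1 XOR 1 = 0
  B[2] = 0 XOR 0 = 0
  B[3] = 0 XOR 1 = 1
  B[4] = 1 XOR 0 = 1
  B[5] = 1 XOR 1 = 0
  B[6] = 0 XOR 0 = 0
  B[7] = 0 XOR 0 = 0
  B[8] = 0 XOR 1 = 1
  B[9] = 1 XOR 0 = 1
  B[10] = 1 XOR 0 = 1
  B[11] = 1 XOR 0 = 1
  B[12] = 1 XOR 0 = 1
= 1001100011111 (4895 decimal)


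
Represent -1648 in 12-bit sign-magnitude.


Sign bit: 1 (negative)
Magnitude: 1648 = 11001110000
= 111001110000


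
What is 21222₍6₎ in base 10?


Positional values (base 6):
  2 × 6^0 = 2 × 1 = 2
  2 × 6^1 = 2 × 6 = 12
  2 × 6^2 = 2 × 36 = 72
  1 × 6^3 = 1 × 216 = 216
  2 × 6^4 = 2 × 1296 = 2592
Sum = 2 + 12 + 72 + 216 + 2592
= 2894


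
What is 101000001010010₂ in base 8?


Group into 3-bit groups: 101000001010010
  101 = 5
  000 = 0
  001 = 1
  010 = 2
  010 = 2
= 0o50122


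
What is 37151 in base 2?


Divide by 2 repeatedly:
37151 ÷ 2 = 18575 remainder 1
18575 ÷ 2 = 9287 remainder 1
9287 ÷ 2 = 4643 remainder 1
4643 ÷ 2 = 2321 remainder 1
2321 ÷ 2 = 1160 remainder 1
1160 ÷ 2 = 580 remainder 0
580 ÷ 2 = 290 remainder 0
290 ÷ 2 = 145 remainder 0
145 ÷ 2 = 72 remainder 1
72 ÷ 2 = 36 remainder 0
36 ÷ 2 = 18 remainder 0
18 ÷ 2 = 9 remainder 0
9 ÷ 2 = 4 remainder 1
4 ÷ 2 = 2 remainder 0
2 ÷ 2 = 1 remainder 0
1 ÷ 2 = 0 remainder 1
Reading remainders bottom-up:
= 1001000100011111


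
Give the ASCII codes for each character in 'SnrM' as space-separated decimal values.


String: 'SnrM'  (4 characters)
Per-character ASCII lookup:
  'S': uppercase starts at 65: 'S' = 65 + 18 = 83
  'n': lowercase starts at 97: 'n' = 97 + 13 = 110
  'r': lowercase starts at 97: 'r' = 97 + 17 = 114
  'M': uppercase starts at 65: 'M' = 65 + 12 = 77
= 83 110 114 77


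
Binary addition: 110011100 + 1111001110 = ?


Align and add column by column (LSB to MSB, carry propagating):
  00110011100
+ 01111001110
  -----------
  col 0: 0 + 0 + 0 (carry in) = 0 → bit 0, carry out 0
  col 1: 0 + 1 + 0 (carry in) = 1 → bit 1, carry out 0
  col 2: 1 + 1 + 0 (carry in) = 2 → bit 0, carry out 1
  col 3: 1 + 1 + 1 (carry in) = 3 → bit 1, carry out 1
  col 4: 1 + 0 + 1 (carry in) = 2 → bit 0, carry out 1
  col 5: 0 + 0 + 1 (carry in) = 1 → bit 1, carry out 0
  col 6: 0 + 1 + 0 (carry in) = 1 → bit 1, carry out 0
  col 7: 1 + 1 + 0 (carry in) = 2 → bit 0, carry out 1
  col 8: 1 + 1 + 1 (carry in) = 3 → bit 1, carry out 1
  col 9: 0 + 1 + 1 (carry in) = 2 → bit 0, carry out 1
  col 10: 0 + 0 + 1 (carry in) = 1 → bit 1, carry out 0
Reading bits MSB→LSB: 10101101010
Strip leading zeros: 10101101010
= 10101101010


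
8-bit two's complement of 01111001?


Original: 01111001
Step 1 - Invert all bits: 10000110
Step 2 - Add 1: 10000110 + 1
= 10000111 (represents -121)


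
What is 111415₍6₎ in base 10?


Positional values (base 6):
  5 × 6^0 = 5 × 1 = 5
  1 × 6^1 = 1 × 6 = 6
  4 × 6^2 = 4 × 36 = 144
  1 × 6^3 = 1 × 216 = 216
  1 × 6^4 = 1 × 1296 = 1296
  1 × 6^5 = 1 × 7776 = 7776
Sum = 5 + 6 + 144 + 216 + 1296 + 7776
= 9443


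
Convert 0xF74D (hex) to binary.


Each hex digit → 4 binary bits:
  F = 1111
  7 = 0111
  4 = 0100
  D = 1101
Concatenate: 1111 0111 0100 1101
= 1111011101001101


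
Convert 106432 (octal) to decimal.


Positional values:
Position 0: 2 × 8^0 = 2
Position 1: 3 × 8^1 = 24
Position 2: 4 × 8^2 = 256
Position 3: 6 × 8^3 = 3072
Position 4: 0 × 8^4 = 0
Position 5: 1 × 8^5 = 32768
Sum = 2 + 24 + 256 + 3072 + 0 + 32768
= 36122


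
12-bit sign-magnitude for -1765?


Sign bit: 1 (negative)
Magnitude: 1765 = 11011100101
= 111011100101


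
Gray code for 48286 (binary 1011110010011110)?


Binary: 1011110010011110
Gray code: G = B XOR (B >> 1)
B >> 1 = 0101111001001111
1011110010011110 XOR 0101111001001111:
  1 XOR 0 = 1
  0 XOR 1 = 1
  1 XOR 0 = 1
  1 XOR 1 = 0
  1 XOR 1 = 0
  1 XOR 1 = 0
  0 XOR 1 = 1
  0 XOR 0 = 0
  1 XOR 0 = 1
  0 XOR 1 = 1
  0 XOR 0 = 0
  1 XOR 0 = 1
  1 XOR 1 = 0
  1 XOR 1 = 0
  1 XOR 1 = 0
  0 XOR 1 = 1
= 1110001011010001


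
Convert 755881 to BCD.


Each digit → 4-bit binary:
  7 → 0111
  5 → 0101
  5 → 0101
  8 → 1000
  8 → 1000
  1 → 0001
= 0111 0101 0101 1000 1000 0001


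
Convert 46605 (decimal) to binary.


Divide by 2 repeatedly:
46605 ÷ 2 = 23302 remainder 1
23302 ÷ 2 = 11651 remainder 0
11651 ÷ 2 = 5825 remainder 1
5825 ÷ 2 = 2912 remainder 1
2912 ÷ 2 = 1456 remainder 0
1456 ÷ 2 = 728 remainder 0
728 ÷ 2 = 364 remainder 0
364 ÷ 2 = 182 remainder 0
182 ÷ 2 = 91 remainder 0
91 ÷ 2 = 45 remainder 1
45 ÷ 2 = 22 remainder 1
22 ÷ 2 = 11 remainder 0
11 ÷ 2 = 5 remainder 1
5 ÷ 2 = 2 remainder 1
2 ÷ 2 = 1 remainder 0
1 ÷ 2 = 0 remainder 1
Reading remainders bottom-up:
= 1011011000001101


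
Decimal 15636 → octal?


Divide by 8 repeatedly:
15636 ÷ 8 = 1954 remainder 4
1954 ÷ 8 = 244 remainder 2
244 ÷ 8 = 30 remainder 4
30 ÷ 8 = 3 remainder 6
3 ÷ 8 = 0 remainder 3
Reading remainders bottom-up:
= 0o36424


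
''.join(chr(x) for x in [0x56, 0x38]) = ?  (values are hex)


Codes (hex): 0x56 0x38
Per-code ASCII lookup:
  0x56 = 86  (range 65-90: uppercase, 86 - 65 = 21) → 'V'
  0x38 = 56  (range 48-57: digits, 56 - 48 = 8) → '8'
= 'V8'


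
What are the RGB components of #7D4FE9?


Hex: #7D4FE9
R = 7D₁₆ = 125
G = 4F₁₆ = 79
B = E9₁₆ = 233
= RGB(125, 79, 233)


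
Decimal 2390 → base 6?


Divide by 6 repeatedly:
2390 ÷ 6 = 398 remainder 2
398 ÷ 6 = 66 remainder 2
66 ÷ 6 = 11 remainder 0
11 ÷ 6 = 1 remainder 5
1 ÷ 6 = 0 remainder 1
Reading remainders bottom-up:
= 15022


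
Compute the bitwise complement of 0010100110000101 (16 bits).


Original: 0010100110000101
Invert all bits:
  bit 0: 0 → 1
  bit 1: 0 → 1
  bit 2: 1 → 0
  bit 3: 0 → 1
  bit 4: 1 → 0
  bit 5: 0 → 1
  bit 6: 0 → 1
  bit 7: 1 → 0
  bit 8: 1 → 0
  bit 9: 0 → 1
  bit 10: 0 → 1
  bit 11: 0 → 1
  bit 12: 0 → 1
  bit 13: 1 → 0
  bit 14: 0 → 1
  bit 15: 1 → 0
= 1101011001111010


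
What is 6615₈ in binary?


Each octal digit → 3 binary bits:
  6 = 110
  6 = 110
  1 = 001
  5 = 101
Concatenate: 110 110 001 101
= 110110001101


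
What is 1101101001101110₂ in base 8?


Group into 3-bit groups: 001101101001101110
  001 = 1
  101 = 5
  101 = 5
  001 = 1
  101 = 5
  110 = 6
= 0o155156


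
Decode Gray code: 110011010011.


Gray code: 110011010011
MSB stays the same: 1
Each subsequent bit = prev_binary XOR current_gray:
  B[1] = 1 XOR 1 = 0
  B[2] = 0 XOR 0 = 0
  B[3] = 0 XOR 0 = 0
  B[4] = 0 XOR 1 = 1
  B[5] = 1 XOR 1 = 0
  B[6] = 0 XOR 0 = 0
  B[7] = 0 XOR 1 = 1
  B[8] = 1 XOR 0 = 1
  B[9] = 1 XOR 0 = 1
  B[10] = 1 XOR 1 = 0
  B[11] = 0 XOR 1 = 1
= 100010011101 (2205 decimal)


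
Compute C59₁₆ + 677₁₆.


Align and add column by column (LSB to MSB, each column mod 16 with carry):
  0C59
+ 0677
  ----
  col 0: 9(9) + 7(7) + 0 (carry in) = 16 → 0(0), carry out 1
  col 1: 5(5) + 7(7) + 1 (carry in) = 13 → D(13), carry out 0
  col 2: C(12) + 6(6) + 0 (carry in) = 18 → 2(2), carry out 1
  col 3: 0(0) + 0(0) + 1 (carry in) = 1 → 1(1), carry out 0
Reading digits MSB→LSB: 12D0
Strip leading zeros: 12D0
= 0x12D0


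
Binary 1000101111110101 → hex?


Group into 4-bit nibbles: 1000101111110101
  1000 = 8
  1011 = B
  1111 = F
  0101 = 5
= 0x8BF5


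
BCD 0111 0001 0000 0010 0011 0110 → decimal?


Each 4-bit group → digit:
  0111 → 7
  0001 → 1
  0000 → 0
  0010 → 2
  0011 → 3
  0110 → 6
= 710236
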